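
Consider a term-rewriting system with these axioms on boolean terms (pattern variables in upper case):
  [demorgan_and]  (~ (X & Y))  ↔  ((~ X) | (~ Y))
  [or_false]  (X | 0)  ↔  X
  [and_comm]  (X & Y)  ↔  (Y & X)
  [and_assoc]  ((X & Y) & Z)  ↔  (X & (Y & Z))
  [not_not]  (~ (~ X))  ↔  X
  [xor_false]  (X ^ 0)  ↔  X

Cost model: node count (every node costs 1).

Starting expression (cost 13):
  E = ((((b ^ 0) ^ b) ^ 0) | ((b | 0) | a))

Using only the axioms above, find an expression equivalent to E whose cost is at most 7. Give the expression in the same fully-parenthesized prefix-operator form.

((b ^ b) | (b | a))   [cost 7]

1. [or_false →] (b | 0)  →  b;  E = ((((b ^ 0) ^ b) ^ 0) | (b | a))
2. [xor_false →] (((b ^ 0) ^ b) ^ 0)  →  ((b ^ 0) ^ b);  E = (((b ^ 0) ^ b) | (b | a))
3. [xor_false →] (b ^ 0)  →  b;  cost 7 ≤ 7, done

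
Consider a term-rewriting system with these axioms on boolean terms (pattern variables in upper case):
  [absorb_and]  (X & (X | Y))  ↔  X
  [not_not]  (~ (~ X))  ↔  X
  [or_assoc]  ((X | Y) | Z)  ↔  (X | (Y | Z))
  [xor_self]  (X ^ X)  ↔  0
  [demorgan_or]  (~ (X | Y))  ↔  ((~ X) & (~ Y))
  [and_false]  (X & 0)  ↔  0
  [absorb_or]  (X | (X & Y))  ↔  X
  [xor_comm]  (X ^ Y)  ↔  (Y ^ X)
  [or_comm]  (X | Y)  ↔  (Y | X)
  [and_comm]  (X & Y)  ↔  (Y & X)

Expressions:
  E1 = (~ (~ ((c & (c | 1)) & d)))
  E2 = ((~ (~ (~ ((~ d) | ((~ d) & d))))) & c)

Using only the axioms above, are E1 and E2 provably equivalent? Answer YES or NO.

(1) (~ (~ ((c & (c | 1)) & d)))  =[not_not →]=  ((c & (c | 1)) & d)
(2) (c & (c | 1))  =[absorb_and →]=  c    ⊢ (c & d)
(3) (c & d)  =[and_comm →]=  (d & c)
(4) d  =[not_not ←]=  (~ (~ d))    ⊢ ((~ (~ d)) & c)
(5) d  =[not_not ←]=  (~ (~ d))    ⊢ ((~ (~ (~ (~ d)))) & c)
(6) (~ d)  =[absorb_or ←]=  ((~ d) | ((~ d) & d))    ⊢ E2

YES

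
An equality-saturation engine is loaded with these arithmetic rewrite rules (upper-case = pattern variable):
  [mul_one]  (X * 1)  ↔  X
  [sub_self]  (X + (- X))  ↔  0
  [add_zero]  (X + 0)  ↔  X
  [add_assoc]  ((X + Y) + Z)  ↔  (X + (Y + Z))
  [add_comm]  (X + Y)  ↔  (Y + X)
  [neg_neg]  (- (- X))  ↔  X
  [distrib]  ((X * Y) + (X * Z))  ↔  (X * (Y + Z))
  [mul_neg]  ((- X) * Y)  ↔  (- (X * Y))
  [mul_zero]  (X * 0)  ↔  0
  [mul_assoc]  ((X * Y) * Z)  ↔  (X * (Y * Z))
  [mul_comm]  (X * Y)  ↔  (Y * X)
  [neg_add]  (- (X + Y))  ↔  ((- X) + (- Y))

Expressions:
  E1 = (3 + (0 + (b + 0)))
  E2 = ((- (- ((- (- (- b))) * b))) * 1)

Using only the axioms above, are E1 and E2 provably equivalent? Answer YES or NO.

NO

Every axiom is a valid identity, so a rewrite proof would force E1 and E2 to agree under every assignment.
At b=0: E1 = 3 but E2 = 0; they differ, so no derivation exists.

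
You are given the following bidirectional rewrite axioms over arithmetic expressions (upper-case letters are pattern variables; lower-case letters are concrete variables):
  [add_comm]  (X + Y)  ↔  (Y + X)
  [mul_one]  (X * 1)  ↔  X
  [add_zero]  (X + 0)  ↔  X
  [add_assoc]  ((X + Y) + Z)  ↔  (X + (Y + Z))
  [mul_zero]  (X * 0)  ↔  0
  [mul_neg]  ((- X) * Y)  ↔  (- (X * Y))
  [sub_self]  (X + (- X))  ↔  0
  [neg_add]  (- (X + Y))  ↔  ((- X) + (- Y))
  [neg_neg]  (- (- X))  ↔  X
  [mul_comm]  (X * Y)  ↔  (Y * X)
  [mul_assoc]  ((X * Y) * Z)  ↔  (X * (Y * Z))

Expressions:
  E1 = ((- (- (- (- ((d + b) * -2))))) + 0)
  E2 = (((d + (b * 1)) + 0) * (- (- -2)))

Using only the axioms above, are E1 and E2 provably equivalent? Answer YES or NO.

YES

(1) (- (- ((d + b) * -2)))  =[neg_neg →]=  ((d + b) * -2)    ⊢ ((- (- ((d + b) * -2))) + 0)
(2) ((- (- ((d + b) * -2))) + 0)  =[add_zero →]=  (- (- ((d + b) * -2)))
(3) (- (- ((d + b) * -2)))  =[neg_neg →]=  ((d + b) * -2)
(4) b  =[mul_one ←]=  (b * 1)    ⊢ ((d + (b * 1)) * -2)
(5) -2  =[neg_neg ←]=  (- (- -2))    ⊢ ((d + (b * 1)) * (- (- -2)))
(6) (d + (b * 1))  =[add_zero ←]=  ((d + (b * 1)) + 0)    ⊢ E2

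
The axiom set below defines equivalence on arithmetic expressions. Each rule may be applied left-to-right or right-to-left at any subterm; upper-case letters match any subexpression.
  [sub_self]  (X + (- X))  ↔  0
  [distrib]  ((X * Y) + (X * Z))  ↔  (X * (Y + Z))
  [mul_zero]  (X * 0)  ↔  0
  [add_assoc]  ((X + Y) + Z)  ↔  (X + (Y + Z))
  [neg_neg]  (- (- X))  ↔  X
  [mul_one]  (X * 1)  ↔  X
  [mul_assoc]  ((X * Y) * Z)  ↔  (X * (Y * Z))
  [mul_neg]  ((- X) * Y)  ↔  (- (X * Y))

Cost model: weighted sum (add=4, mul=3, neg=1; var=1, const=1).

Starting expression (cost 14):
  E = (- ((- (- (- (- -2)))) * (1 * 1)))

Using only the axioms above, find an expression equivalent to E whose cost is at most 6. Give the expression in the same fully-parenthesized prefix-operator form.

step 1: neg_neg (→) rewrites (- (- -2)) into -2, now (- ((- (- -2)) * (1 * 1)))
step 2: neg_neg (→) rewrites (- (- -2)) into -2, now (- (-2 * (1 * 1)))
step 3: mul_one (→) rewrites (1 * 1) into 1, reaching cost 6 (bound 6)

(- (-2 * 1))   [cost 6]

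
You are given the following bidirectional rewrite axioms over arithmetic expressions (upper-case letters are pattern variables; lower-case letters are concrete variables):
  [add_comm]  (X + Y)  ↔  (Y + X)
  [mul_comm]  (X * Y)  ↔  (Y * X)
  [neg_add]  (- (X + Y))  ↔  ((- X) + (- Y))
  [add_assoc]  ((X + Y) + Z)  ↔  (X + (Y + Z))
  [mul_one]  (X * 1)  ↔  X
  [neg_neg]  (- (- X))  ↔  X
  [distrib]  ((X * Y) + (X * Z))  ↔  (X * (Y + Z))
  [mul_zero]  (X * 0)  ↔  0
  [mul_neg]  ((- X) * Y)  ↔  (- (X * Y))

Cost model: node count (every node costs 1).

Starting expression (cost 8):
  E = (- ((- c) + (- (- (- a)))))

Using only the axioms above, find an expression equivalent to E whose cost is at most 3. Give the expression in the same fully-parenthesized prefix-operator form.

(1) (- (- a))  =[neg_neg →]=  a    ⊢ (- ((- c) + (- a)))
(2) (- ((- c) + (- a)))  =[neg_add →]=  ((- (- c)) + (- (- a)))
(3) (- (- a))  =[neg_neg →]=  a    ⊢ ((- (- c)) + a)
(4) (- (- c))  =[neg_neg →]=  c    ⊢ cost 3, within 3

(c + a)   [cost 3]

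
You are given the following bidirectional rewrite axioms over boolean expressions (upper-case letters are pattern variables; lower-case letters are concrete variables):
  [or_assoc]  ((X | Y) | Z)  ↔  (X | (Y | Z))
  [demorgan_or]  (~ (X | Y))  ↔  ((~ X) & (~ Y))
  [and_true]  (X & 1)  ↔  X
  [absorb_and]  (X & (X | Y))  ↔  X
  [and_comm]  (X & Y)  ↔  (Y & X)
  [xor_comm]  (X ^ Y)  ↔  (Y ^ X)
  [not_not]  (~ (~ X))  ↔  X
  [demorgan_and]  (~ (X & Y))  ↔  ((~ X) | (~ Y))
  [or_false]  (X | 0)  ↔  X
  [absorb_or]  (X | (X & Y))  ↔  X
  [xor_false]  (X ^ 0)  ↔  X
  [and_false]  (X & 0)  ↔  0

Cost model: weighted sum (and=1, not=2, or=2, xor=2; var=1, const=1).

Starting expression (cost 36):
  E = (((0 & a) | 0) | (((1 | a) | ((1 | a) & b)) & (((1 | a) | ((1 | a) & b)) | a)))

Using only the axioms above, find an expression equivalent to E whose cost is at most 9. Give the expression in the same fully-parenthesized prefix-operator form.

((0 & a) | (1 | a))   [cost 9]

(1) ((0 & a) | 0)  =[or_false →]=  (0 & a)    ⊢ ((0 & a) | (((1 | a) | ((1 | a) & b)) & (((1 | a) | ((1 | a) & b)) | a)))
(2) (((1 | a) | ((1 | a) & b)) & (((1 | a) | ((1 | a) & b)) | a))  =[absorb_and →]=  ((1 | a) | ((1 | a) & b))    ⊢ ((0 & a) | ((1 | a) | ((1 | a) & b)))
(3) ((1 | a) | ((1 | a) & b))  =[absorb_or →]=  (1 | a)    ⊢ cost 9, within 9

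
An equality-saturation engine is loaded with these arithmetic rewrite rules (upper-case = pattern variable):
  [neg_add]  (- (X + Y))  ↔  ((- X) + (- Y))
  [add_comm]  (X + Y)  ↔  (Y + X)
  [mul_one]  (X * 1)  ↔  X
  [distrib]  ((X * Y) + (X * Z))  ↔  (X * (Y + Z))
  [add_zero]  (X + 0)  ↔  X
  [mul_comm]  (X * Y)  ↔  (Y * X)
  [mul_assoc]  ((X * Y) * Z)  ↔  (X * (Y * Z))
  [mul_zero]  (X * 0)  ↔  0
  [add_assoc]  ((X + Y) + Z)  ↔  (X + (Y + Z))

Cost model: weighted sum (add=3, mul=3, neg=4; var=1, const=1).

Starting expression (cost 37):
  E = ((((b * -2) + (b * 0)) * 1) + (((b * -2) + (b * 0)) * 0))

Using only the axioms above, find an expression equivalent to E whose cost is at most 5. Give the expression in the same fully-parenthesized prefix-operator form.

(b * -2)   [cost 5]

1. [distrib →] ((((b * -2) + (b * 0)) * 1) + (((b * -2) + (b * 0)) * 0))  →  (((b * -2) + (b * 0)) * (1 + 0))
2. [distrib →] ((b * -2) + (b * 0))  →  (b * (-2 + 0));  E = ((b * (-2 + 0)) * (1 + 0))
3. [add_zero →] (-2 + 0)  →  -2;  E = ((b * -2) * (1 + 0))
4. [add_zero →] (1 + 0)  →  1;  E = ((b * -2) * 1)
5. [mul_one →] ((b * -2) * 1)  →  (b * -2);  cost 5 ≤ 5, done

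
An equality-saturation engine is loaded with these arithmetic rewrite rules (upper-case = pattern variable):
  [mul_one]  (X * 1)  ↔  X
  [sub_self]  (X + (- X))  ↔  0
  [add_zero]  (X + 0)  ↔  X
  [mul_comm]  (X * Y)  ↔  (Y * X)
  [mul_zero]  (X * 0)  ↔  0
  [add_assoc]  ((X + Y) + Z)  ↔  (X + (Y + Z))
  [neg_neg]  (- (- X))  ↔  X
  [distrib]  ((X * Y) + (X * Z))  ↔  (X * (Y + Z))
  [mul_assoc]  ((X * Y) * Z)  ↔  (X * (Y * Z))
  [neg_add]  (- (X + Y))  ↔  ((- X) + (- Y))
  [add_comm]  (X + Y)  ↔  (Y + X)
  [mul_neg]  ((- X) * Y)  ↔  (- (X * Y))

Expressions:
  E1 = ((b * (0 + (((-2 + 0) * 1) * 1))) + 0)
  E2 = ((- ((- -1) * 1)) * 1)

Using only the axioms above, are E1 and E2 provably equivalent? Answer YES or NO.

Every axiom is a valid identity, so a rewrite proof would force E1 and E2 to agree under every assignment.
At b=0: E1 = 0 but E2 = -1; they differ, so no derivation exists.

NO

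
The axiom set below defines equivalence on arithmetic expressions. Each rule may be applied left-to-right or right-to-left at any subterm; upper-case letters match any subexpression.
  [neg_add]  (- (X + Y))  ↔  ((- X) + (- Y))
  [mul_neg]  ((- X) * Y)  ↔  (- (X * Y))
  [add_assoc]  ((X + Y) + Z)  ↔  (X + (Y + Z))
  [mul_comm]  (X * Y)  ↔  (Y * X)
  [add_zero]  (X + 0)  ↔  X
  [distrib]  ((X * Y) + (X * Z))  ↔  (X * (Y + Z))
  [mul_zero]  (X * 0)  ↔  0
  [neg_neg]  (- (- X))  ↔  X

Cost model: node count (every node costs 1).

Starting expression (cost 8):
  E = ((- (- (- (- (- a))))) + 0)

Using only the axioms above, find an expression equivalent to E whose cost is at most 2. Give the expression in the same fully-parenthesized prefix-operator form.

(- a)   [cost 2]

(1) ((- (- (- (- (- a))))) + 0)  =[add_zero →]=  (- (- (- (- (- a)))))
(2) (- (- (- a)))  =[neg_neg →]=  (- a)    ⊢ (- (- (- a)))
(3) (- (- (- a)))  =[neg_neg →]=  (- a)    ⊢ cost 2, within 2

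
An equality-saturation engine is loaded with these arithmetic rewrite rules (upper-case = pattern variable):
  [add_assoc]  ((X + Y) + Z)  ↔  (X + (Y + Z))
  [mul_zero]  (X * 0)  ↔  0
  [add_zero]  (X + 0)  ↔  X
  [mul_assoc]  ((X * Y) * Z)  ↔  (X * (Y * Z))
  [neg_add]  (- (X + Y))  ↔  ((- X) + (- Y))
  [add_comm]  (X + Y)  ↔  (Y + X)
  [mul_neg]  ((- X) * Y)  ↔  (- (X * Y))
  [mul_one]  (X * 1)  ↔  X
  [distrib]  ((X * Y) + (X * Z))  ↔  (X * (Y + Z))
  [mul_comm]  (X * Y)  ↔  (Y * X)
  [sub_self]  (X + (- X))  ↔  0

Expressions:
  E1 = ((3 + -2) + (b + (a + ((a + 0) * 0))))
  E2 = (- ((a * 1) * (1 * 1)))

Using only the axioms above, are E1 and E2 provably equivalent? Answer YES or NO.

The axioms are sound identities: if E1 ↔* E2 then E1 and E2 evaluate identically under any assignment.
Under a=0, b=0: E1 evaluates to 1, E2 to 0. Distinct ⇒ no rewrite sequence connects them.

NO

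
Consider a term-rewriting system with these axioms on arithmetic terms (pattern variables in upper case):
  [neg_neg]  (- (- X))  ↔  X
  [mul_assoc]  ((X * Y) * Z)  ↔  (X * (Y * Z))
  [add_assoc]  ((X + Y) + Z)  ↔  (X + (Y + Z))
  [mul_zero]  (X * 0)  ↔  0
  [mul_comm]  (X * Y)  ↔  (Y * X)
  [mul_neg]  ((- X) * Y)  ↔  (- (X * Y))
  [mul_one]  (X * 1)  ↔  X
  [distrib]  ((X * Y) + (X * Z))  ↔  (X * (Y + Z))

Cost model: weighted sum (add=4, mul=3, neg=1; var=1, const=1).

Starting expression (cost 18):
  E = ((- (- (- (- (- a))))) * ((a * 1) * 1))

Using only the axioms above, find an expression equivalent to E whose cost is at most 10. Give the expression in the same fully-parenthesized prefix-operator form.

((- a) * (a * 1))   [cost 10]

(1) (- (- (- (- (- a)))))  =[neg_neg →]=  (- (- (- a)))    ⊢ ((- (- (- a))) * ((a * 1) * 1))
(2) (- (- a))  =[neg_neg →]=  a    ⊢ ((- a) * ((a * 1) * 1))
(3) (a * 1)  =[mul_one →]=  a    ⊢ cost 10, within 10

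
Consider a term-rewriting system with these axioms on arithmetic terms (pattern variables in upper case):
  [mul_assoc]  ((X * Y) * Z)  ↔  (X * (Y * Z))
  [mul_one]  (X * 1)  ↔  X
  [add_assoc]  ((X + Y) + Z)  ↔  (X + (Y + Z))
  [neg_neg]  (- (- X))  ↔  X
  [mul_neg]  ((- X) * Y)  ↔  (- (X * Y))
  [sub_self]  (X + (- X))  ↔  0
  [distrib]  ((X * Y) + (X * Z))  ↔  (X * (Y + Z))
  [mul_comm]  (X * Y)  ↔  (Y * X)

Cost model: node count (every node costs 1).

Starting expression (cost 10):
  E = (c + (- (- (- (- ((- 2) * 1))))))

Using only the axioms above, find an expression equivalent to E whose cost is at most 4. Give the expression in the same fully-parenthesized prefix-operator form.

(c + (- 2))   [cost 4]

(1) (- (- ((- 2) * 1)))  =[neg_neg →]=  ((- 2) * 1)    ⊢ (c + (- (- ((- 2) * 1))))
(2) ((- 2) * 1)  =[mul_one →]=  (- 2)    ⊢ (c + (- (- (- 2))))
(3) (- (- 2))  =[neg_neg →]=  2    ⊢ cost 4, within 4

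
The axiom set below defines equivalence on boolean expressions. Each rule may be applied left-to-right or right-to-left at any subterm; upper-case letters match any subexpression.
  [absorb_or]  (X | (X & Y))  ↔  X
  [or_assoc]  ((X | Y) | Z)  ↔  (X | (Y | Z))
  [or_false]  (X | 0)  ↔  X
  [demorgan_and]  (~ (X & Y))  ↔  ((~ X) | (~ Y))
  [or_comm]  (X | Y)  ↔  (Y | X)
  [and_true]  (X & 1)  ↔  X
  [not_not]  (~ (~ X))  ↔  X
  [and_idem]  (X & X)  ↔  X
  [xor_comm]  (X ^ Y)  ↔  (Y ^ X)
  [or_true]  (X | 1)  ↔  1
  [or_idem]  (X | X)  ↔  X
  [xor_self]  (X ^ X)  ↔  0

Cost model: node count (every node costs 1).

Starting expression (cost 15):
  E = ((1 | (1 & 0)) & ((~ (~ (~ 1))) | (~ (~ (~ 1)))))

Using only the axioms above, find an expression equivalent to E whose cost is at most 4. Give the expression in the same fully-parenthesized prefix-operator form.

(1 & (~ 1))   [cost 4]

step 1: or_idem (→) rewrites ((~ (~ (~ 1))) | (~ (~ (~ 1)))) into (~ (~ (~ 1))), now ((1 | (1 & 0)) & (~ (~ (~ 1))))
step 2: absorb_or (→) rewrites (1 | (1 & 0)) into 1, now (1 & (~ (~ (~ 1))))
step 3: not_not (→) rewrites (~ (~ 1)) into 1, reaching cost 4 (bound 4)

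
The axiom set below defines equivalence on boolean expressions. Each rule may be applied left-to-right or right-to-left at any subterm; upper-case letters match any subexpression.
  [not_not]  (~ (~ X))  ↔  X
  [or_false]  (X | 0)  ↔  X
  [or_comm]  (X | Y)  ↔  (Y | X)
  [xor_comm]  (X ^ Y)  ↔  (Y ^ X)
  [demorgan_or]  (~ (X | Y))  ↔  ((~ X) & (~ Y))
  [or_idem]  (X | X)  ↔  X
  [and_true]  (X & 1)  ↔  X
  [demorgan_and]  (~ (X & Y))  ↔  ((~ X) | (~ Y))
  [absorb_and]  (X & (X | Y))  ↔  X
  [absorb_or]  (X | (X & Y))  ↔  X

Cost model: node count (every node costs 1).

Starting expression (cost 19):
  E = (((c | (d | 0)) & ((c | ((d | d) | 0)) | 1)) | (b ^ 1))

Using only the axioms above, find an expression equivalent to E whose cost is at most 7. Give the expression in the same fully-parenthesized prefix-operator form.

(1) (d | d)  =[or_idem →]=  d    ⊢ (((c | (d | 0)) & ((c | (d | 0)) | 1)) | (b ^ 1))
(2) ((c | (d | 0)) & ((c | (d | 0)) | 1))  =[absorb_and →]=  (c | (d | 0))    ⊢ ((c | (d | 0)) | (b ^ 1))
(3) (d | 0)  =[or_false →]=  d    ⊢ cost 7, within 7

((c | d) | (b ^ 1))   [cost 7]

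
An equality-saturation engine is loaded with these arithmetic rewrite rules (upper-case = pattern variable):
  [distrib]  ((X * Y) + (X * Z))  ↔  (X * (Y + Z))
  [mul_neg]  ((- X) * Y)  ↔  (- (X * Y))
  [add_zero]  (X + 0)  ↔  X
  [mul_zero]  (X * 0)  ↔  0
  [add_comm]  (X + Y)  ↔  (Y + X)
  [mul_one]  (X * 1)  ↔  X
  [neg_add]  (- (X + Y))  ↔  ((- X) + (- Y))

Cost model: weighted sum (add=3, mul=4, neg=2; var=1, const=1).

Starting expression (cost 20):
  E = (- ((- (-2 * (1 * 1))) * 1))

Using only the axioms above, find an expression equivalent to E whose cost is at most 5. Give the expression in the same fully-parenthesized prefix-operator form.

step 1: mul_one (→) rewrites (1 * 1) into 1, now (- ((- (-2 * 1)) * 1))
step 2: mul_one (→) rewrites ((- (-2 * 1)) * 1) into (- (-2 * 1)), now (- (- (-2 * 1)))
step 3: mul_one (→) rewrites (-2 * 1) into -2, reaching cost 5 (bound 5)

(- (- -2))   [cost 5]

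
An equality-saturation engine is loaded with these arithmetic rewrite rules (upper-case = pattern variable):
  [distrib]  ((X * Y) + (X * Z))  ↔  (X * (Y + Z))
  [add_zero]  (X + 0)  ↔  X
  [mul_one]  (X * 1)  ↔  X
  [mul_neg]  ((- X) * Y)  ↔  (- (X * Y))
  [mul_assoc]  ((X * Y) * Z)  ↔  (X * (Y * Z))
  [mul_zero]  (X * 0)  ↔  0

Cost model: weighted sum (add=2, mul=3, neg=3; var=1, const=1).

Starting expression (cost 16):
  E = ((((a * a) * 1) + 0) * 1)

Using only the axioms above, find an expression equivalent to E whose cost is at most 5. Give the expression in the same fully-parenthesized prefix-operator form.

(a * a)   [cost 5]

1. [mul_one →] ((((a * a) * 1) + 0) * 1)  →  (((a * a) * 1) + 0)
2. [add_zero →] (((a * a) * 1) + 0)  →  ((a * a) * 1)
3. [mul_one →] ((a * a) * 1)  →  (a * a);  cost 5 ≤ 5, done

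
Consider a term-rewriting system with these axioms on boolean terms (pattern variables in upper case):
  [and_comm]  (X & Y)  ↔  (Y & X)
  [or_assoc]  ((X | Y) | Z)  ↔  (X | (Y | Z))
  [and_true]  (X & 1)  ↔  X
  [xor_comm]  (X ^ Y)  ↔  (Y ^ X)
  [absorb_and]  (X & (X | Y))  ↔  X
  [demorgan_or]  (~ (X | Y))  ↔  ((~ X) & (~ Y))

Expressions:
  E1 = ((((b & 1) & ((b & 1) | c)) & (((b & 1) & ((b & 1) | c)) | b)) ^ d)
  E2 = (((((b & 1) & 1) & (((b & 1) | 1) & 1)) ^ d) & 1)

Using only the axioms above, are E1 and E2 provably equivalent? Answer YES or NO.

YES

1. [absorb_and →] (((b & 1) & ((b & 1) | c)) & (((b & 1) & ((b & 1) | c)) | b))  →  ((b & 1) & ((b & 1) | c));  E1 = (((b & 1) & ((b & 1) | c)) ^ d)
2. [absorb_and →] ((b & 1) & ((b & 1) | c))  →  (b & 1);  E1 = ((b & 1) ^ d)
3. [absorb_and ←] (b & 1)  →  ((b & 1) & ((b & 1) | 1));  E1 = (((b & 1) & ((b & 1) | 1)) ^ d)
4. [and_true ←] (((b & 1) & ((b & 1) | 1)) ^ d)  →  ((((b & 1) & ((b & 1) | 1)) ^ d) & 1)
5. [and_true ←] (b & 1)  →  ((b & 1) & 1);  E1 = (((((b & 1) & 1) & ((b & 1) | 1)) ^ d) & 1)
6. [and_true ←] ((b & 1) | 1)  →  (((b & 1) | 1) & 1);  this is E2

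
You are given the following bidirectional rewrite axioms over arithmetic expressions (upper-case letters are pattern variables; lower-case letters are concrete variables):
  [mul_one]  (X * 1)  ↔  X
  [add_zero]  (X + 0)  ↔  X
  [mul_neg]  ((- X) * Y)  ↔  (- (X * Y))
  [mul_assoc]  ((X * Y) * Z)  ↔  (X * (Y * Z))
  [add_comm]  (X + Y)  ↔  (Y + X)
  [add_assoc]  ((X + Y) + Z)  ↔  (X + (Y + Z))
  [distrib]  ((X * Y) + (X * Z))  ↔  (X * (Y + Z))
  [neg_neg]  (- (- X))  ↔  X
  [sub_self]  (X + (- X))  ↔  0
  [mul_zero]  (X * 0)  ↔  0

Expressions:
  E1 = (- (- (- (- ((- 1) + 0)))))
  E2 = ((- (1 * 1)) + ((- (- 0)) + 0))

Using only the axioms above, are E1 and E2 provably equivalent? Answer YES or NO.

YES

1. [add_zero →] ((- 1) + 0)  →  (- 1);  E1 = (- (- (- (- (- 1)))))
2. [neg_neg →] (- (- 1))  →  1;  E1 = (- (- (- 1)))
3. [neg_neg →] (- (- 1))  →  1;  E1 = (- 1)
4. [add_zero ←] (- 1)  →  ((- 1) + 0)
5. [neg_neg ←] 0  →  (- (- 0));  E1 = ((- 1) + (- (- 0)))
6. [mul_one ←] 1  →  (1 * 1);  E1 = ((- (1 * 1)) + (- (- 0)))
7. [add_zero ←] (- (- 0))  →  ((- (- 0)) + 0);  this is E2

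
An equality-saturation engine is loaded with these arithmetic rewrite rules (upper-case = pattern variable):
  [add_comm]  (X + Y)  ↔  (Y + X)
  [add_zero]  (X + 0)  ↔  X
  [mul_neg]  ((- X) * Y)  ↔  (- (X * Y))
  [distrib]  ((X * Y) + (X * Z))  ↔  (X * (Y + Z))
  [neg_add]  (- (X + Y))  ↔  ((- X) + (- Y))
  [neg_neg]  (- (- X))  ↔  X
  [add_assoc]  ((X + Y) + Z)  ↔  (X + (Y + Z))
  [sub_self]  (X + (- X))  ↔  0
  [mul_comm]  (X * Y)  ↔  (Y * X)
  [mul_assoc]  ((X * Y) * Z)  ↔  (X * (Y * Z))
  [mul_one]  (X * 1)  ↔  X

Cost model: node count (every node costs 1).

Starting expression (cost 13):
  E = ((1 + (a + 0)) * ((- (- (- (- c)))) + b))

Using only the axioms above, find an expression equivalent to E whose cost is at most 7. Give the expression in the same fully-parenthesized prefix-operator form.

(1) (a + 0)  =[add_zero →]=  a    ⊢ ((1 + a) * ((- (- (- (- c)))) + b))
(2) (- (- (- c)))  =[neg_neg →]=  (- c)    ⊢ ((1 + a) * ((- (- c)) + b))
(3) (- (- c))  =[neg_neg →]=  c    ⊢ cost 7, within 7

((1 + a) * (c + b))   [cost 7]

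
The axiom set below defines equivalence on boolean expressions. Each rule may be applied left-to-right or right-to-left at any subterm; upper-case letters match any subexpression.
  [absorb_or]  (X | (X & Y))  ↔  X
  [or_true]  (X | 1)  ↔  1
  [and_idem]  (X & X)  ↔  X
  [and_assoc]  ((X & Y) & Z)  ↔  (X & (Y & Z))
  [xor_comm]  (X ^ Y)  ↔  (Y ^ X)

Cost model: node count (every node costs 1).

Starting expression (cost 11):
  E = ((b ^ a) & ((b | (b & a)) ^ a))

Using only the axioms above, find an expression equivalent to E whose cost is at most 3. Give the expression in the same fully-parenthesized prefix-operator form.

1. [absorb_or →] (b | (b & a))  →  b;  E = ((b ^ a) & (b ^ a))
2. [and_idem →] ((b ^ a) & (b ^ a))  →  (b ^ a);  cost 3 ≤ 3, done

(b ^ a)   [cost 3]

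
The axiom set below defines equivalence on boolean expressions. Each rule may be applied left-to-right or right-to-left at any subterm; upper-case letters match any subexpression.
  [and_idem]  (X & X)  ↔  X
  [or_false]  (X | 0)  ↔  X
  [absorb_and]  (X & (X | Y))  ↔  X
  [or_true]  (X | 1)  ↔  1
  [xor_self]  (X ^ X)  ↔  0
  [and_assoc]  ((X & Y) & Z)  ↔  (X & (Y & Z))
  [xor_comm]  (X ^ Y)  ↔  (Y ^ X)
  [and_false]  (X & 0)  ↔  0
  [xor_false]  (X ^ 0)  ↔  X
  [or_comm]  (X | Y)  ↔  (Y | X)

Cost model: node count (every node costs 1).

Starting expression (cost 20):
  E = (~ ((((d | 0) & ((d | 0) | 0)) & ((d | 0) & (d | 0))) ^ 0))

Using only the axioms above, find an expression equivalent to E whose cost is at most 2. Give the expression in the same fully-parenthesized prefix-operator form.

(~ d)   [cost 2]

step 1: or_false (→) rewrites ((d | 0) | 0) into (d | 0), now (~ ((((d | 0) & (d | 0)) & ((d | 0) & (d | 0))) ^ 0))
step 2: xor_false (→) rewrites ((((d | 0) & (d | 0)) & ((d | 0) & (d | 0))) ^ 0) into (((d | 0) & (d | 0)) & ((d | 0) & (d | 0))), now (~ (((d | 0) & (d | 0)) & ((d | 0) & (d | 0))))
step 3: and_idem (→) rewrites (((d | 0) & (d | 0)) & ((d | 0) & (d | 0))) into ((d | 0) & (d | 0)), now (~ ((d | 0) & (d | 0)))
step 4: and_idem (→) rewrites ((d | 0) & (d | 0)) into (d | 0), now (~ (d | 0))
step 5: or_false (→) rewrites (d | 0) into d, reaching cost 2 (bound 2)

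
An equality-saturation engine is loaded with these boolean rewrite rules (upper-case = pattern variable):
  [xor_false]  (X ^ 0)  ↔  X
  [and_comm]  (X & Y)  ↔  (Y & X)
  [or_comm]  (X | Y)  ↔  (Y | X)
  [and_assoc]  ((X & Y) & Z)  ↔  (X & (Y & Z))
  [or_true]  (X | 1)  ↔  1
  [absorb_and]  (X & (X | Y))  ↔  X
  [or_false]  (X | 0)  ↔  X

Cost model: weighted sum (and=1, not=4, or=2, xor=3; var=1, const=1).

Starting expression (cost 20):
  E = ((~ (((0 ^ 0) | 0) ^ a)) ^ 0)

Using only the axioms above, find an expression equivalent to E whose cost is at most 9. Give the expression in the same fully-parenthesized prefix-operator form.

(~ (0 ^ a))   [cost 9]

step 1: xor_false (→) rewrites ((~ (((0 ^ 0) | 0) ^ a)) ^ 0) into (~ (((0 ^ 0) | 0) ^ a))
step 2: or_false (→) rewrites ((0 ^ 0) | 0) into (0 ^ 0), now (~ ((0 ^ 0) ^ a))
step 3: xor_false (→) rewrites (0 ^ 0) into 0, reaching cost 9 (bound 9)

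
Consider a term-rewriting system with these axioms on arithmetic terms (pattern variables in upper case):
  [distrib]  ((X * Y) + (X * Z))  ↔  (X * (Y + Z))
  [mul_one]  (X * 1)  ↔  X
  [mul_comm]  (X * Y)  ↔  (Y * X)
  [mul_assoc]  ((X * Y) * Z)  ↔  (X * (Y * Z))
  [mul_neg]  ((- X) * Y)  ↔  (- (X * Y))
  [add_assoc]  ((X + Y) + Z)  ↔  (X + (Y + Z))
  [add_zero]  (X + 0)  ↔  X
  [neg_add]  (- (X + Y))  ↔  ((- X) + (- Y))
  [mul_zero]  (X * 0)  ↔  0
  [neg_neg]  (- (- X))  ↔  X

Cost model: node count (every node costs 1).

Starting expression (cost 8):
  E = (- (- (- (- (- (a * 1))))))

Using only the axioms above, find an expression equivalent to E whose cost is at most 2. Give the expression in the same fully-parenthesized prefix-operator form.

(- a)   [cost 2]

1. [neg_neg →] (- (- (a * 1)))  →  (a * 1);  E = (- (- (- (a * 1))))
2. [mul_one →] (a * 1)  →  a;  E = (- (- (- a)))
3. [neg_neg →] (- (- a))  →  a;  cost 2 ≤ 2, done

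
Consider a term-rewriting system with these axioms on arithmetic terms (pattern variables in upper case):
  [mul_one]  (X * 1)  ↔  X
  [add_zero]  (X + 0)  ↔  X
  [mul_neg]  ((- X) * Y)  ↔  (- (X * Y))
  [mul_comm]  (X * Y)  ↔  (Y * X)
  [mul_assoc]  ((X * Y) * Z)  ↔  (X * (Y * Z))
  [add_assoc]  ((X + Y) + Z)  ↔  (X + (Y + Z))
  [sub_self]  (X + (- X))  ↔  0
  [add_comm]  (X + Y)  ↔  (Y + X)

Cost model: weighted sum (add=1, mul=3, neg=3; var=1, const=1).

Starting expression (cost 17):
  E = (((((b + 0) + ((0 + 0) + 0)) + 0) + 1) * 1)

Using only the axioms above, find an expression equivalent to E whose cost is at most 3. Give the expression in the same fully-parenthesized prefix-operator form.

(1) (0 + 0)  =[add_zero →]=  0    ⊢ (((((b + 0) + (0 + 0)) + 0) + 1) * 1)
(2) (((b + 0) + (0 + 0)) + 0)  =[add_zero →]=  ((b + 0) + (0 + 0))    ⊢ ((((b + 0) + (0 + 0)) + 1) * 1)
(3) (0 + 0)  =[add_zero →]=  0    ⊢ ((((b + 0) + 0) + 1) * 1)
(4) ((b + 0) + 0)  =[add_assoc →]=  (b + (0 + 0))    ⊢ (((b + (0 + 0)) + 1) * 1)
(5) (0 + 0)  =[add_zero →]=  0    ⊢ (((b + 0) + 1) * 1)
(6) (((b + 0) + 1) * 1)  =[mul_one →]=  ((b + 0) + 1)
(7) (b + 0)  =[add_zero →]=  b    ⊢ cost 3, within 3

(b + 1)   [cost 3]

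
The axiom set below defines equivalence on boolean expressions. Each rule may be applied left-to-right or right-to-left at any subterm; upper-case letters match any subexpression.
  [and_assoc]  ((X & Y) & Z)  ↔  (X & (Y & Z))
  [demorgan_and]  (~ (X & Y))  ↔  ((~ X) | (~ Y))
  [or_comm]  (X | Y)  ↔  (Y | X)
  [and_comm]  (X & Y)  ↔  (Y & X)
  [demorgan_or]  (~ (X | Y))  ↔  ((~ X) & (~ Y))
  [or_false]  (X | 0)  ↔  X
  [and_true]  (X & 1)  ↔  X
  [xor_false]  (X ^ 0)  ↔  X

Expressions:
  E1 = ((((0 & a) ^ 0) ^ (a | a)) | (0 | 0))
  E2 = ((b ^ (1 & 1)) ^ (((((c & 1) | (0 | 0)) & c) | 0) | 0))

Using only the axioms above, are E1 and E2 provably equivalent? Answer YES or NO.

Every axiom is a valid identity, so a rewrite proof would force E1 and E2 to agree under every assignment.
At a=0, b=0, c=0: E1 = 0 but E2 = 1; they differ, so no derivation exists.

NO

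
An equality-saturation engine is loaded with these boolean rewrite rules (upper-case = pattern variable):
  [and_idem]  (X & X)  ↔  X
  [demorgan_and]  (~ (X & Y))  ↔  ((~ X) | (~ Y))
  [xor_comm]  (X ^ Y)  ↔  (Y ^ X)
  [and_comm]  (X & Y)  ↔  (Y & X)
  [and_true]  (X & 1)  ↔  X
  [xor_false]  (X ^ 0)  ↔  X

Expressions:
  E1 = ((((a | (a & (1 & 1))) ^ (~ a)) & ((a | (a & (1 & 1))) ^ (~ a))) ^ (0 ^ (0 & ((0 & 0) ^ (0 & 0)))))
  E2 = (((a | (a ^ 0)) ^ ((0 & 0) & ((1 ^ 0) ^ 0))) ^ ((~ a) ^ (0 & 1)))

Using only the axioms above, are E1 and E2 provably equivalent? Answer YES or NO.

1. [and_idem →] (((a | (a & (1 & 1))) ^ (~ a)) & ((a | (a & (1 & 1))) ^ (~ a)))  →  ((a | (a & (1 & 1))) ^ (~ a));  E1 = (((a | (a & (1 & 1))) ^ (~ a)) ^ (0 ^ (0 & ((0 & 0) ^ (0 & 0)))))
2. [and_idem →] (0 & 0)  →  0;  E1 = (((a | (a & (1 & 1))) ^ (~ a)) ^ (0 ^ (0 & ((0 & 0) ^ 0))))
3. [xor_comm →] (0 ^ (0 & ((0 & 0) ^ 0)))  →  ((0 & ((0 & 0) ^ 0)) ^ 0);  E1 = (((a | (a & (1 & 1))) ^ (~ a)) ^ ((0 & ((0 & 0) ^ 0)) ^ 0))
4. [xor_false →] ((0 & ((0 & 0) ^ 0)) ^ 0)  →  (0 & ((0 & 0) ^ 0));  E1 = (((a | (a & (1 & 1))) ^ (~ a)) ^ (0 & ((0 & 0) ^ 0)))
5. [xor_false →] ((0 & 0) ^ 0)  →  (0 & 0);  E1 = (((a | (a & (1 & 1))) ^ (~ a)) ^ (0 & (0 & 0)))
6. [and_idem →] (0 & 0)  →  0;  E1 = (((a | (a & (1 & 1))) ^ (~ a)) ^ (0 & 0))
7. [and_idem →] (0 & 0)  →  0;  E1 = (((a | (a & (1 & 1))) ^ (~ a)) ^ 0)
8. [and_idem →] (1 & 1)  →  1;  E1 = (((a | (a & 1)) ^ (~ a)) ^ 0)
9. [xor_false →] (((a | (a & 1)) ^ (~ a)) ^ 0)  →  ((a | (a & 1)) ^ (~ a))
10. [and_true →] (a & 1)  →  a;  E1 = ((a | a) ^ (~ a))
11. [xor_false ←] a  →  (a ^ 0);  E1 = ((a | (a ^ 0)) ^ (~ a))
12. [xor_false ←] (~ a)  →  ((~ a) ^ 0);  E1 = ((a | (a ^ 0)) ^ ((~ a) ^ 0))
13. [xor_false ←] (a | (a ^ 0))  →  ((a | (a ^ 0)) ^ 0);  E1 = (((a | (a ^ 0)) ^ 0) ^ ((~ a) ^ 0))
14. [and_idem ←] 0  →  (0 & 0);  E1 = (((a | (a ^ 0)) ^ (0 & 0)) ^ ((~ a) ^ 0))
15. [and_true ←] 0  →  (0 & 1);  E1 = (((a | (a ^ 0)) ^ (0 & 0)) ^ ((~ a) ^ (0 & 1)))
16. [and_true ←] (0 & 0)  →  ((0 & 0) & 1);  E1 = (((a | (a ^ 0)) ^ ((0 & 0) & 1)) ^ ((~ a) ^ (0 & 1)))
17. [xor_false ←] 1  →  (1 ^ 0);  E1 = (((a | (a ^ 0)) ^ ((0 & 0) & (1 ^ 0))) ^ ((~ a) ^ (0 & 1)))
18. [xor_false ←] 1  →  (1 ^ 0);  this is E2

YES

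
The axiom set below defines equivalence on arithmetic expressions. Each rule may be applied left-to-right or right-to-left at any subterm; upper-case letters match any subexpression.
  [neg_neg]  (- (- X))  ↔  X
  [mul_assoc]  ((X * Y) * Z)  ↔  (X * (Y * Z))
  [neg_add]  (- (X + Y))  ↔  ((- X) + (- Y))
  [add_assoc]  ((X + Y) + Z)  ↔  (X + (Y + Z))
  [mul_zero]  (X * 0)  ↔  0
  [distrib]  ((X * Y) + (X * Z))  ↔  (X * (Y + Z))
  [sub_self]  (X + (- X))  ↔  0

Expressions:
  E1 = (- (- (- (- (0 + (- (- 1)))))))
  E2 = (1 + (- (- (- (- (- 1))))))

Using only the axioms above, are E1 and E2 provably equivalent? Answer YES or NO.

NO

All listed rules preserve value, hence provable equivalence implies equal values everywhere; look for a separating assignment.
the empty assignment (no variables occur) gives E1 ↦ 1, E2 ↦ 0; values differ ⇒ not provably equivalent.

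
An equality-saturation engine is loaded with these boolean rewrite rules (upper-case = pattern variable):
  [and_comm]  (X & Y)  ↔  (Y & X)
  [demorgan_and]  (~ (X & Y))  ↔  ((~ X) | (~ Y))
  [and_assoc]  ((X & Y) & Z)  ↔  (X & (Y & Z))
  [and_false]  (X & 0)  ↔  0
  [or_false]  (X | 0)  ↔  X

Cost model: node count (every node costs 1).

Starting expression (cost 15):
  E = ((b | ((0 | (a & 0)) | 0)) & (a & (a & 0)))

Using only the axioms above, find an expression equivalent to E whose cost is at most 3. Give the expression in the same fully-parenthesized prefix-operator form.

(b & 0)   [cost 3]

step 1: and_false (→) rewrites (a & 0) into 0, now ((b | ((0 | 0) | 0)) & (a & (a & 0)))
step 2: or_false (→) rewrites ((0 | 0) | 0) into (0 | 0), now ((b | (0 | 0)) & (a & (a & 0)))
step 3: and_false (→) rewrites (a & 0) into 0, now ((b | (0 | 0)) & (a & 0))
step 4: or_false (→) rewrites (0 | 0) into 0, now ((b | 0) & (a & 0))
step 5: or_false (→) rewrites (b | 0) into b, now (b & (a & 0))
step 6: and_false (→) rewrites (a & 0) into 0, reaching cost 3 (bound 3)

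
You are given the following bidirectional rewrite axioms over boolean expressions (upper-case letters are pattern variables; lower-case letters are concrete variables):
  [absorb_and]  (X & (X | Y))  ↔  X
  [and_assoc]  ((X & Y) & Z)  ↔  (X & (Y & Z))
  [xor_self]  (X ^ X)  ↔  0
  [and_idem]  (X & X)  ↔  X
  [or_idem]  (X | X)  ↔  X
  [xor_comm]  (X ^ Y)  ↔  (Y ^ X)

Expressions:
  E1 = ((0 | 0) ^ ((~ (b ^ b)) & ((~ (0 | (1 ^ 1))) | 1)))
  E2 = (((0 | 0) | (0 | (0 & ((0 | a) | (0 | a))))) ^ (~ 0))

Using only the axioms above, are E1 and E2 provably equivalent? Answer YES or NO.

1. [xor_self →] (1 ^ 1)  →  0;  E1 = ((0 | 0) ^ ((~ (b ^ b)) & ((~ (0 | 0)) | 1)))
2. [xor_self →] (b ^ b)  →  0;  E1 = ((0 | 0) ^ ((~ 0) & ((~ (0 | 0)) | 1)))
3. [or_idem →] (0 | 0)  →  0;  E1 = ((0 | 0) ^ ((~ 0) & ((~ 0) | 1)))
4. [absorb_and →] ((~ 0) & ((~ 0) | 1))  →  (~ 0);  E1 = ((0 | 0) ^ (~ 0))
5. [or_idem ←] (0 | 0)  →  ((0 | 0) | (0 | 0));  E1 = (((0 | 0) | (0 | 0)) ^ (~ 0))
6. [absorb_and ←] 0  →  (0 & (0 | a));  E1 = (((0 | 0) | (0 | (0 & (0 | a)))) ^ (~ 0))
7. [or_idem ←] (0 | a)  →  ((0 | a) | (0 | a));  this is E2

YES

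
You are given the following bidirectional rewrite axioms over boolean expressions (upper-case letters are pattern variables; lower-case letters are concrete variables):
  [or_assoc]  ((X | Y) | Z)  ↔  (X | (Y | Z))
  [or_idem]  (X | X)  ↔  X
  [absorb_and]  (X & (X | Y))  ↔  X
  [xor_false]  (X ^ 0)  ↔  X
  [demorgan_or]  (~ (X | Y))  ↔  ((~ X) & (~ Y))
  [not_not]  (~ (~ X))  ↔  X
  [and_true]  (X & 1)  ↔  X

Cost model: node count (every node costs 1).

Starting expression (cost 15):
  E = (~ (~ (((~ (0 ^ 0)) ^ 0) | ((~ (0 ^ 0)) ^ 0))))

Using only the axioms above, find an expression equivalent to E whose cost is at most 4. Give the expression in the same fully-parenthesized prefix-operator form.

(~ (0 ^ 0))   [cost 4]

(1) (((~ (0 ^ 0)) ^ 0) | ((~ (0 ^ 0)) ^ 0))  =[or_idem →]=  ((~ (0 ^ 0)) ^ 0)    ⊢ (~ (~ ((~ (0 ^ 0)) ^ 0)))
(2) (~ (~ ((~ (0 ^ 0)) ^ 0)))  =[not_not →]=  ((~ (0 ^ 0)) ^ 0)
(3) ((~ (0 ^ 0)) ^ 0)  =[xor_false →]=  (~ (0 ^ 0))    ⊢ cost 4, within 4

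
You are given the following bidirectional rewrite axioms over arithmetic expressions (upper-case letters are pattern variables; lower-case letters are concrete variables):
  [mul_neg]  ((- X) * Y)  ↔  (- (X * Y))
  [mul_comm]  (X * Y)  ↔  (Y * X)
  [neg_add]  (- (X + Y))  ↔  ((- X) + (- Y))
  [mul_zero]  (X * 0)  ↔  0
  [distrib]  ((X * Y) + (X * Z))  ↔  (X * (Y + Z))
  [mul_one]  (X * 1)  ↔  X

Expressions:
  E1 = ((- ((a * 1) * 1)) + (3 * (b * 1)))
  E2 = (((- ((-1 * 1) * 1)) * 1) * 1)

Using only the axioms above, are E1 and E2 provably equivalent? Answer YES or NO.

All listed rules preserve value, hence provable equivalence implies equal values everywhere; look for a separating assignment.
a=0, b=0 gives E1 ↦ 0, E2 ↦ 1; values differ ⇒ not provably equivalent.

NO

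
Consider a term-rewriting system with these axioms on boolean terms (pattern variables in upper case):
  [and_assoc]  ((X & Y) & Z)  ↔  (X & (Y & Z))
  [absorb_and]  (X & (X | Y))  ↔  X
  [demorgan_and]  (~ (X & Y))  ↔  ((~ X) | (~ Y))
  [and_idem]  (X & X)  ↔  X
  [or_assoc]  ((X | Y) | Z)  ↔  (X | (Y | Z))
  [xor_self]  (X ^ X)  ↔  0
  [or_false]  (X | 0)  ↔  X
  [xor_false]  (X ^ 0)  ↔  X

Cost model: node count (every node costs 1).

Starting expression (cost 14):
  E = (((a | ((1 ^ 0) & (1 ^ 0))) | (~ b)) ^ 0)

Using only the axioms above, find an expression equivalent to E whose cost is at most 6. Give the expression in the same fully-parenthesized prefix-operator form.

((a | 1) | (~ b))   [cost 6]

1. [and_idem →] ((1 ^ 0) & (1 ^ 0))  →  (1 ^ 0);  E = (((a | (1 ^ 0)) | (~ b)) ^ 0)
2. [xor_false →] (((a | (1 ^ 0)) | (~ b)) ^ 0)  →  ((a | (1 ^ 0)) | (~ b))
3. [xor_false →] (1 ^ 0)  →  1;  cost 6 ≤ 6, done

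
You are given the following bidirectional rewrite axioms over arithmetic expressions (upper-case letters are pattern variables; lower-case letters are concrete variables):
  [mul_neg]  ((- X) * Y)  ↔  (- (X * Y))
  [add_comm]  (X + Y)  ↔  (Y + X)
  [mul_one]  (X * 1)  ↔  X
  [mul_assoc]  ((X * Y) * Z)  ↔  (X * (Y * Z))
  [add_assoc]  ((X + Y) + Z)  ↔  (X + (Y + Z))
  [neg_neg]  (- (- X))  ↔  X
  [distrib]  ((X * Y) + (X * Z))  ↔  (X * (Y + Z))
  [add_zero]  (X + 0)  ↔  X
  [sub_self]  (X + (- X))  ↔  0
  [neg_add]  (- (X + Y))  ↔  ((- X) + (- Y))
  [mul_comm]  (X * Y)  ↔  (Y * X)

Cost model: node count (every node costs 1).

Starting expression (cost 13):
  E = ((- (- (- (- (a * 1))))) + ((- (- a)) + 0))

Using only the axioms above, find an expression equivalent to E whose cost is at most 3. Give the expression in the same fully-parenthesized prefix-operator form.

(a + a)   [cost 3]

step 1: neg_neg (→) rewrites (- (- (- (- (a * 1))))) into (- (- (a * 1))), now ((- (- (a * 1))) + ((- (- a)) + 0))
step 2: mul_one (→) rewrites (a * 1) into a, now ((- (- a)) + ((- (- a)) + 0))
step 3: neg_neg (→) rewrites (- (- a)) into a, now (a + ((- (- a)) + 0))
step 4: add_zero (→) rewrites ((- (- a)) + 0) into (- (- a)), now (a + (- (- a)))
step 5: neg_neg (→) rewrites (- (- a)) into a, reaching cost 3 (bound 3)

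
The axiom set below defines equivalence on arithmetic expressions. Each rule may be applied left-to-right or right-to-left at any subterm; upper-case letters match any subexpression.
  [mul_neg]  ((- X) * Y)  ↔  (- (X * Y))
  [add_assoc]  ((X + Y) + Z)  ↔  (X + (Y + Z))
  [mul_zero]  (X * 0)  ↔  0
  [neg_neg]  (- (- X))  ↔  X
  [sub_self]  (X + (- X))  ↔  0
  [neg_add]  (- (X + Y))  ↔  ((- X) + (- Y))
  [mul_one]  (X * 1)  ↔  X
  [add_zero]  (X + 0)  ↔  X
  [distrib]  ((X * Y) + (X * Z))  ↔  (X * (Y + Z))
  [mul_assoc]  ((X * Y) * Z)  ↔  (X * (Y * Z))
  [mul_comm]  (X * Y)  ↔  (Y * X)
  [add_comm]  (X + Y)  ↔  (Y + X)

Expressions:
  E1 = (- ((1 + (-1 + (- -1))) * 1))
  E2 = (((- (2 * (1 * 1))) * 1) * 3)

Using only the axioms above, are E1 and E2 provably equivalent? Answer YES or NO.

NO

All listed rules preserve value, hence provable equivalence implies equal values everywhere; look for a separating assignment.
the empty assignment (no variables occur) gives E1 ↦ -1, E2 ↦ -6; values differ ⇒ not provably equivalent.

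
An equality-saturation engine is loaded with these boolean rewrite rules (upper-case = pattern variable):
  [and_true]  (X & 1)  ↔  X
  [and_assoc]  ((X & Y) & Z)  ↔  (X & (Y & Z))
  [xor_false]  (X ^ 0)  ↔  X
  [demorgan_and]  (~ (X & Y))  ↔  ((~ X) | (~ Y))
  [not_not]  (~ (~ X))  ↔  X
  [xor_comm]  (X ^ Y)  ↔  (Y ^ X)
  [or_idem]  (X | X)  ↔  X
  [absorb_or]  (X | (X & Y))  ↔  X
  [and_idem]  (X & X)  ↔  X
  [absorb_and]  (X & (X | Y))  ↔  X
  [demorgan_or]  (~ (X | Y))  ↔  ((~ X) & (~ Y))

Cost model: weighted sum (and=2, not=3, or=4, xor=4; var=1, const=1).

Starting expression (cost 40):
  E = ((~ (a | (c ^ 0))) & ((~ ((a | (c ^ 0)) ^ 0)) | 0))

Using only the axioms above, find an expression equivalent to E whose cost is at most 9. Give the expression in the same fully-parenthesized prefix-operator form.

(~ (a | c))   [cost 9]

1. [xor_false →] ((a | (c ^ 0)) ^ 0)  →  (a | (c ^ 0));  E = ((~ (a | (c ^ 0))) & ((~ (a | (c ^ 0))) | 0))
2. [absorb_and →] ((~ (a | (c ^ 0))) & ((~ (a | (c ^ 0))) | 0))  →  (~ (a | (c ^ 0)))
3. [xor_false →] (c ^ 0)  →  c;  cost 9 ≤ 9, done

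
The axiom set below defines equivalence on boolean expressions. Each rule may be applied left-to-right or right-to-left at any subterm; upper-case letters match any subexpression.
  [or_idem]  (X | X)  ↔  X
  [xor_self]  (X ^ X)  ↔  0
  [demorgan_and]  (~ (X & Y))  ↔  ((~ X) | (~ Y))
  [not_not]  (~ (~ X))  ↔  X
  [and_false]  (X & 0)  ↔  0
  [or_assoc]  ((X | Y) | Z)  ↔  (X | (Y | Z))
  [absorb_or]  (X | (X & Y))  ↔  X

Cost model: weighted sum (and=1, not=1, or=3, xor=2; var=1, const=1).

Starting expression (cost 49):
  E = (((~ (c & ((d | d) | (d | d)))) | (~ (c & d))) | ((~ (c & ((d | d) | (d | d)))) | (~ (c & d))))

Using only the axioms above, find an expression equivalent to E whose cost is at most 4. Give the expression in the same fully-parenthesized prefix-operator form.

(~ (c & d))   [cost 4]

step 1: or_idem (→) rewrites (((~ (c & ((d | d) | (d | d)))) | (~ (c & d))) | ((~ (c & ((d | d) | (d | d)))) | (~ (c & d)))) into ((~ (c & ((d | d) | (d | d)))) | (~ (c & d)))
step 2: or_idem (→) rewrites ((d | d) | (d | d)) into (d | d), now ((~ (c & (d | d))) | (~ (c & d)))
step 3: or_idem (→) rewrites (d | d) into d, now ((~ (c & d)) | (~ (c & d)))
step 4: or_idem (→) rewrites ((~ (c & d)) | (~ (c & d))) into (~ (c & d)), reaching cost 4 (bound 4)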